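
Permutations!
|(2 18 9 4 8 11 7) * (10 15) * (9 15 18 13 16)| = 24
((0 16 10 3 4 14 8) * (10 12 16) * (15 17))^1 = (0 10 3 4 14 8)(12 16)(15 17)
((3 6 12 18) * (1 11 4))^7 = (1 11 4)(3 18 12 6) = ((1 11 4)(3 6 12 18))^7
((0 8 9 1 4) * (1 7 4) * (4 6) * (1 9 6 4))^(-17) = (0 9 8 7 6 4 1)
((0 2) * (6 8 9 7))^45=((0 2)(6 8 9 7))^45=(0 2)(6 8 9 7)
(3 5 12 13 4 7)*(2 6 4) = [0, 1, 6, 5, 7, 12, 4, 3, 8, 9, 10, 11, 13, 2] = (2 6 4 7 3 5 12 13)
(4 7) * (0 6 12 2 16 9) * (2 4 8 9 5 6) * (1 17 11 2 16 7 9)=(0 16 5 6 12 4 9)(1 17 11 2 7 8)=[16, 17, 7, 3, 9, 6, 12, 8, 1, 0, 10, 2, 4, 13, 14, 15, 5, 11]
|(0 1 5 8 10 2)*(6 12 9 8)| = |(0 1 5 6 12 9 8 10 2)| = 9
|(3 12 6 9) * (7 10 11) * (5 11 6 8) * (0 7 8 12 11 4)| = |(12)(0 7 10 6 9 3 11 8 5 4)| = 10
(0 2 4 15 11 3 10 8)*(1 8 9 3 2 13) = (0 13 1 8)(2 4 15 11)(3 10 9) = [13, 8, 4, 10, 15, 5, 6, 7, 0, 3, 9, 2, 12, 1, 14, 11]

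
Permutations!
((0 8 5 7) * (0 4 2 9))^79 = (0 5 4 9 8 7 2)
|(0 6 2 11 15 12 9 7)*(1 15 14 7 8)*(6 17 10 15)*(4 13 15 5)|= 16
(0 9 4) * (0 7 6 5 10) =(0 9 4 7 6 5 10) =[9, 1, 2, 3, 7, 10, 5, 6, 8, 4, 0]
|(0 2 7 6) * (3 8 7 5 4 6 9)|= |(0 2 5 4 6)(3 8 7 9)|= 20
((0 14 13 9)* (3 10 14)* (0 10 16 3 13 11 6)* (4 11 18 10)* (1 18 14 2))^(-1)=(0 6 11 4 9 13)(1 2 10 18)(3 16)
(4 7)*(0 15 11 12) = (0 15 11 12)(4 7) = [15, 1, 2, 3, 7, 5, 6, 4, 8, 9, 10, 12, 0, 13, 14, 11]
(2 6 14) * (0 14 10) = (0 14 2 6 10) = [14, 1, 6, 3, 4, 5, 10, 7, 8, 9, 0, 11, 12, 13, 2]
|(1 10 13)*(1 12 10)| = |(10 13 12)| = 3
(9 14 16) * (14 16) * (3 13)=(3 13)(9 16)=[0, 1, 2, 13, 4, 5, 6, 7, 8, 16, 10, 11, 12, 3, 14, 15, 9]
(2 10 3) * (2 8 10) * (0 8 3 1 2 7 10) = (0 8)(1 2 7 10) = [8, 2, 7, 3, 4, 5, 6, 10, 0, 9, 1]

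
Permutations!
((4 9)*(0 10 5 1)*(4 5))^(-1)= (0 1 5 9 4 10)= ((0 10 4 9 5 1))^(-1)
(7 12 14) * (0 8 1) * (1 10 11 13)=(0 8 10 11 13 1)(7 12 14)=[8, 0, 2, 3, 4, 5, 6, 12, 10, 9, 11, 13, 14, 1, 7]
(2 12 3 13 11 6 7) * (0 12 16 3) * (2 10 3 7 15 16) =(0 12)(3 13 11 6 15 16 7 10) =[12, 1, 2, 13, 4, 5, 15, 10, 8, 9, 3, 6, 0, 11, 14, 16, 7]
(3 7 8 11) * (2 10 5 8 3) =(2 10 5 8 11)(3 7) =[0, 1, 10, 7, 4, 8, 6, 3, 11, 9, 5, 2]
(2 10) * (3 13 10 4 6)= (2 4 6 3 13 10)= [0, 1, 4, 13, 6, 5, 3, 7, 8, 9, 2, 11, 12, 10]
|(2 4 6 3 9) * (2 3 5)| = |(2 4 6 5)(3 9)| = 4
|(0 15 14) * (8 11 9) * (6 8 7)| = 15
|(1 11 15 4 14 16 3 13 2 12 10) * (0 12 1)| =9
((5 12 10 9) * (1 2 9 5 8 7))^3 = (12)(1 8 2 7 9)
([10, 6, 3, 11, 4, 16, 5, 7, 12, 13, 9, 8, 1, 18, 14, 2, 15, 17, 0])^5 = [0, 2, 1, 6, 4, 11, 3, 7, 16, 9, 10, 5, 15, 13, 14, 12, 8, 17, 18]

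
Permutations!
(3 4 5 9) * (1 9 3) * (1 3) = [0, 9, 2, 4, 5, 1, 6, 7, 8, 3] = (1 9 3 4 5)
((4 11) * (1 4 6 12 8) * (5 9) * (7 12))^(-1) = (1 8 12 7 6 11 4)(5 9)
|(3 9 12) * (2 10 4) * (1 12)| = 12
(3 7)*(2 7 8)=(2 7 3 8)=[0, 1, 7, 8, 4, 5, 6, 3, 2]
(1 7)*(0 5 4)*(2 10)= (0 5 4)(1 7)(2 10)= [5, 7, 10, 3, 0, 4, 6, 1, 8, 9, 2]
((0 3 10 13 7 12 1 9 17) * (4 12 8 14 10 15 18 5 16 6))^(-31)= ((0 3 15 18 5 16 6 4 12 1 9 17)(7 8 14 10 13))^(-31)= (0 16 9 18 12 3 6 17 5 1 15 4)(7 13 10 14 8)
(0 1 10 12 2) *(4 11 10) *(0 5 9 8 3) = (0 1 4 11 10 12 2 5 9 8 3) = [1, 4, 5, 0, 11, 9, 6, 7, 3, 8, 12, 10, 2]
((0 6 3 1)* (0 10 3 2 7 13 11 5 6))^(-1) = ((1 10 3)(2 7 13 11 5 6))^(-1) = (1 3 10)(2 6 5 11 13 7)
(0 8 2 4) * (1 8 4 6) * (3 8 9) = (0 4)(1 9 3 8 2 6) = [4, 9, 6, 8, 0, 5, 1, 7, 2, 3]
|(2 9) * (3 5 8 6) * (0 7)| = 4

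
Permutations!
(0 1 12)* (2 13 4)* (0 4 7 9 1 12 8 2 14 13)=(0 12 4 14 13 7 9 1 8 2)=[12, 8, 0, 3, 14, 5, 6, 9, 2, 1, 10, 11, 4, 7, 13]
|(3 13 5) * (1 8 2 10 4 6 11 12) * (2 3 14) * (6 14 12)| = 12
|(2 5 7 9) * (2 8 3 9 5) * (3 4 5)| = |(3 9 8 4 5 7)| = 6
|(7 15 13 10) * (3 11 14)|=|(3 11 14)(7 15 13 10)|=12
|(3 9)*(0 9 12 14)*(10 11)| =|(0 9 3 12 14)(10 11)| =10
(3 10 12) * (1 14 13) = (1 14 13)(3 10 12) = [0, 14, 2, 10, 4, 5, 6, 7, 8, 9, 12, 11, 3, 1, 13]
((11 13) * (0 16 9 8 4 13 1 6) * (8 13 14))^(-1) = ((0 16 9 13 11 1 6)(4 14 8))^(-1) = (0 6 1 11 13 9 16)(4 8 14)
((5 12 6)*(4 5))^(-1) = (4 6 12 5) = ((4 5 12 6))^(-1)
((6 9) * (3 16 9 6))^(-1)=(3 9 16)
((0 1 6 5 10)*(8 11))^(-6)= ((0 1 6 5 10)(8 11))^(-6)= (11)(0 10 5 6 1)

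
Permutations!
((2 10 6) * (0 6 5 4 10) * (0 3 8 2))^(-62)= ((0 6)(2 3 8)(4 10 5))^(-62)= (2 3 8)(4 10 5)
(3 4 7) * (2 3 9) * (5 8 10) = [0, 1, 3, 4, 7, 8, 6, 9, 10, 2, 5] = (2 3 4 7 9)(5 8 10)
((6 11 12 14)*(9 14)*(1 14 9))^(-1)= (1 12 11 6 14)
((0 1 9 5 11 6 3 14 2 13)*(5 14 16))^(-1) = (0 13 2 14 9 1)(3 6 11 5 16)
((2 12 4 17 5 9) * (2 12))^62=(4 5 12 17 9)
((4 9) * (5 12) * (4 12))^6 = (4 12)(5 9)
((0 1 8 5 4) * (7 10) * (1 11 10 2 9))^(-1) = (0 4 5 8 1 9 2 7 10 11)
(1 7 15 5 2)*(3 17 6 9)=(1 7 15 5 2)(3 17 6 9)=[0, 7, 1, 17, 4, 2, 9, 15, 8, 3, 10, 11, 12, 13, 14, 5, 16, 6]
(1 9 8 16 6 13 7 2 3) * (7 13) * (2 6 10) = [0, 9, 3, 1, 4, 5, 7, 6, 16, 8, 2, 11, 12, 13, 14, 15, 10] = (1 9 8 16 10 2 3)(6 7)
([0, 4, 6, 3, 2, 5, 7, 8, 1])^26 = (1 2 7)(4 6 8)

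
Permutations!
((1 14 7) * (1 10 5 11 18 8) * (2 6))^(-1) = (1 8 18 11 5 10 7 14)(2 6)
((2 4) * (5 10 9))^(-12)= ((2 4)(5 10 9))^(-12)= (10)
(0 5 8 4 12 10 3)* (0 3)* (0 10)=(0 5 8 4 12)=[5, 1, 2, 3, 12, 8, 6, 7, 4, 9, 10, 11, 0]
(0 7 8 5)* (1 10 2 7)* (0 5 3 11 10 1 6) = (0 6)(2 7 8 3 11 10) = [6, 1, 7, 11, 4, 5, 0, 8, 3, 9, 2, 10]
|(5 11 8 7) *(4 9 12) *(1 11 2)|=|(1 11 8 7 5 2)(4 9 12)|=6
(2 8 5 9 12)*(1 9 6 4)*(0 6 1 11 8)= (0 6 4 11 8 5 1 9 12 2)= [6, 9, 0, 3, 11, 1, 4, 7, 5, 12, 10, 8, 2]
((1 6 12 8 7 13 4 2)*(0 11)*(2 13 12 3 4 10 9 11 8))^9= (0 13 1 8 10 6 7 9 3 12 11 4 2)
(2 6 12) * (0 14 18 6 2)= [14, 1, 2, 3, 4, 5, 12, 7, 8, 9, 10, 11, 0, 13, 18, 15, 16, 17, 6]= (0 14 18 6 12)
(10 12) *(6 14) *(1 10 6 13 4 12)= (1 10)(4 12 6 14 13)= [0, 10, 2, 3, 12, 5, 14, 7, 8, 9, 1, 11, 6, 4, 13]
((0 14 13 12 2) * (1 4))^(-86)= (0 2 12 13 14)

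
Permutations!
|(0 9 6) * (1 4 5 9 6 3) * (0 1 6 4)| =|(0 4 5 9 3 6 1)| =7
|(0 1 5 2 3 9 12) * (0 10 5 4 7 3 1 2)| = |(0 2 1 4 7 3 9 12 10 5)| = 10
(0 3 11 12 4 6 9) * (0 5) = (0 3 11 12 4 6 9 5) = [3, 1, 2, 11, 6, 0, 9, 7, 8, 5, 10, 12, 4]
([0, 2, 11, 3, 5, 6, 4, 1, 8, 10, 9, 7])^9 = [0, 2, 11, 3, 4, 5, 6, 1, 8, 10, 9, 7]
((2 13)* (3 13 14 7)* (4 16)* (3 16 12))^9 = ((2 14 7 16 4 12 3 13))^9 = (2 14 7 16 4 12 3 13)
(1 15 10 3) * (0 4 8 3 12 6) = (0 4 8 3 1 15 10 12 6) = [4, 15, 2, 1, 8, 5, 0, 7, 3, 9, 12, 11, 6, 13, 14, 10]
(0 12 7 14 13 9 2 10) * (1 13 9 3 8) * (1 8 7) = (0 12 1 13 3 7 14 9 2 10) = [12, 13, 10, 7, 4, 5, 6, 14, 8, 2, 0, 11, 1, 3, 9]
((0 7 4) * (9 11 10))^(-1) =(0 4 7)(9 10 11)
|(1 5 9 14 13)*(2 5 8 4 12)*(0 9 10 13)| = 24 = |(0 9 14)(1 8 4 12 2 5 10 13)|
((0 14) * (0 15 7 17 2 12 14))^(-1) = ((2 12 14 15 7 17))^(-1) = (2 17 7 15 14 12)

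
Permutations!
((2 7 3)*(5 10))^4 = ((2 7 3)(5 10))^4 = (10)(2 7 3)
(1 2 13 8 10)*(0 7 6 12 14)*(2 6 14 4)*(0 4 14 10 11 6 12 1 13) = (0 7 10 13 8 11 6 1 12 14 4 2) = [7, 12, 0, 3, 2, 5, 1, 10, 11, 9, 13, 6, 14, 8, 4]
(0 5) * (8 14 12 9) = (0 5)(8 14 12 9) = [5, 1, 2, 3, 4, 0, 6, 7, 14, 8, 10, 11, 9, 13, 12]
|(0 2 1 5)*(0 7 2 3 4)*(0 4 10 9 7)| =|(0 3 10 9 7 2 1 5)| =8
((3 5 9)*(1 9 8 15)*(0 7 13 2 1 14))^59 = (0 1 8 7 9 15 13 3 14 2 5)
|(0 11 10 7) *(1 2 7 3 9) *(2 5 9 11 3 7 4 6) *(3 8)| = 6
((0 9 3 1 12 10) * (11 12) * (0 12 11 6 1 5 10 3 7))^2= (0 7 9)(3 10)(5 12)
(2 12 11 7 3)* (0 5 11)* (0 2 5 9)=(0 9)(2 12)(3 5 11 7)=[9, 1, 12, 5, 4, 11, 6, 3, 8, 0, 10, 7, 2]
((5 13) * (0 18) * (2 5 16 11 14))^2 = (18)(2 13 11)(5 16 14) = ((0 18)(2 5 13 16 11 14))^2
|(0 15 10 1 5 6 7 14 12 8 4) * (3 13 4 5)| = |(0 15 10 1 3 13 4)(5 6 7 14 12 8)| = 42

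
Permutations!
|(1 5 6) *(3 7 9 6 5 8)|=6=|(1 8 3 7 9 6)|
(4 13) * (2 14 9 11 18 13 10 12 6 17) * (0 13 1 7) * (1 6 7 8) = (0 13 4 10 12 7)(1 8)(2 14 9 11 18 6 17) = [13, 8, 14, 3, 10, 5, 17, 0, 1, 11, 12, 18, 7, 4, 9, 15, 16, 2, 6]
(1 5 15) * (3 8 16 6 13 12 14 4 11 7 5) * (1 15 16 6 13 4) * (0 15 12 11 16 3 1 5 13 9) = (0 15 12 14 5 3 8 6 4 16 9)(7 13 11) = [15, 1, 2, 8, 16, 3, 4, 13, 6, 0, 10, 7, 14, 11, 5, 12, 9]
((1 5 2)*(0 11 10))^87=((0 11 10)(1 5 2))^87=(11)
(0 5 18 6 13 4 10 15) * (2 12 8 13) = (0 5 18 6 2 12 8 13 4 10 15) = [5, 1, 12, 3, 10, 18, 2, 7, 13, 9, 15, 11, 8, 4, 14, 0, 16, 17, 6]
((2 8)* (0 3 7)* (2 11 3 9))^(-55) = (0 9 2 8 11 3 7)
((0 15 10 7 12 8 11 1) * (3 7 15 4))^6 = (15)(0 11 12 3)(1 8 7 4)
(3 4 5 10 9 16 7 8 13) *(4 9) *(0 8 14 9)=(0 8 13 3)(4 5 10)(7 14 9 16)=[8, 1, 2, 0, 5, 10, 6, 14, 13, 16, 4, 11, 12, 3, 9, 15, 7]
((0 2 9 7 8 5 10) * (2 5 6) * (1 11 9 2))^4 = ((0 5 10)(1 11 9 7 8 6))^4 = (0 5 10)(1 8 9)(6 7 11)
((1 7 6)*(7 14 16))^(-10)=(16)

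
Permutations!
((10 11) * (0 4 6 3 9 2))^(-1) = (0 2 9 3 6 4)(10 11) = ((0 4 6 3 9 2)(10 11))^(-1)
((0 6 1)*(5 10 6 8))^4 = (0 6 5)(1 10 8) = ((0 8 5 10 6 1))^4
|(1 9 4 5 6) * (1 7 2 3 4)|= |(1 9)(2 3 4 5 6 7)|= 6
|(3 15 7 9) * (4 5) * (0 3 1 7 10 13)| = |(0 3 15 10 13)(1 7 9)(4 5)| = 30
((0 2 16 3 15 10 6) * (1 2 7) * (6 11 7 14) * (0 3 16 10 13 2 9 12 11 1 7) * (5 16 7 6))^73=((0 14 5 16 7 6 3 15 13 2 10 1 9 12 11))^73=(0 12 1 2 15 6 16 14 11 9 10 13 3 7 5)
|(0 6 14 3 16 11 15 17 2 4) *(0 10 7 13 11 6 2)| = 36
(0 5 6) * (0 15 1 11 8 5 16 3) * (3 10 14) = [16, 11, 2, 0, 4, 6, 15, 7, 5, 9, 14, 8, 12, 13, 3, 1, 10] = (0 16 10 14 3)(1 11 8 5 6 15)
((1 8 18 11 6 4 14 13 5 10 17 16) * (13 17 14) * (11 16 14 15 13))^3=((1 8 18 16)(4 11 6)(5 10 15 13)(14 17))^3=(1 16 18 8)(5 13 15 10)(14 17)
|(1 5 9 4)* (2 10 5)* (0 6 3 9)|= |(0 6 3 9 4 1 2 10 5)|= 9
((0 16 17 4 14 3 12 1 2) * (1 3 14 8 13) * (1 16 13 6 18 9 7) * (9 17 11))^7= ((0 13 16 11 9 7 1 2)(3 12)(4 8 6 18 17))^7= (0 2 1 7 9 11 16 13)(3 12)(4 6 17 8 18)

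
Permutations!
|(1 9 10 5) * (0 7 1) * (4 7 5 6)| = |(0 5)(1 9 10 6 4 7)| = 6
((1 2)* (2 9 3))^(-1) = ((1 9 3 2))^(-1) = (1 2 3 9)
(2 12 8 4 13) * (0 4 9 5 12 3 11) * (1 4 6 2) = (0 6 2 3 11)(1 4 13)(5 12 8 9) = [6, 4, 3, 11, 13, 12, 2, 7, 9, 5, 10, 0, 8, 1]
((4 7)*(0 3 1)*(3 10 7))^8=((0 10 7 4 3 1))^8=(0 7 3)(1 10 4)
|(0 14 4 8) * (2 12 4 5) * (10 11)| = 14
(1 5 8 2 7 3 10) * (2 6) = [0, 5, 7, 10, 4, 8, 2, 3, 6, 9, 1] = (1 5 8 6 2 7 3 10)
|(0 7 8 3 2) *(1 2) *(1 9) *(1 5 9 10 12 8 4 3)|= 18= |(0 7 4 3 10 12 8 1 2)(5 9)|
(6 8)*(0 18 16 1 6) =(0 18 16 1 6 8) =[18, 6, 2, 3, 4, 5, 8, 7, 0, 9, 10, 11, 12, 13, 14, 15, 1, 17, 16]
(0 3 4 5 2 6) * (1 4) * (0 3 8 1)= [8, 4, 6, 0, 5, 2, 3, 7, 1]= (0 8 1 4 5 2 6 3)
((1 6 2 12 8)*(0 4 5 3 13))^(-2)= (0 3 4 13 5)(1 12 6 8 2)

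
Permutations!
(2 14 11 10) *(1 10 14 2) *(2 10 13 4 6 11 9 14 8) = [0, 13, 10, 3, 6, 5, 11, 7, 2, 14, 1, 8, 12, 4, 9] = (1 13 4 6 11 8 2 10)(9 14)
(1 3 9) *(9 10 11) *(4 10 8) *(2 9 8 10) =(1 3 10 11 8 4 2 9) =[0, 3, 9, 10, 2, 5, 6, 7, 4, 1, 11, 8]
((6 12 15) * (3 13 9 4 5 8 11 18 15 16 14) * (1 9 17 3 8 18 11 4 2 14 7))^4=(1 8 15 7 14 18 16 2 5 12 9 4 6)(3 13 17)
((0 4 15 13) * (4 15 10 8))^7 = ((0 15 13)(4 10 8))^7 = (0 15 13)(4 10 8)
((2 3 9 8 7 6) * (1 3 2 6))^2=(1 9 7 3 8)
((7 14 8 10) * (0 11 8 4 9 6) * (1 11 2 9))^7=((0 2 9 6)(1 11 8 10 7 14 4))^7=(14)(0 6 9 2)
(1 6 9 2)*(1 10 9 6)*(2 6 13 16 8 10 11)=[0, 1, 11, 3, 4, 5, 13, 7, 10, 6, 9, 2, 12, 16, 14, 15, 8]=(2 11)(6 13 16 8 10 9)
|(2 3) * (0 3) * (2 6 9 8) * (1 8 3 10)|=|(0 10 1 8 2)(3 6 9)|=15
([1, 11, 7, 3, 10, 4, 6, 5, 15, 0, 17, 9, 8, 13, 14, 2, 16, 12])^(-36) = [0, 1, 2, 3, 4, 5, 6, 7, 8, 9, 10, 11, 12, 13, 14, 15, 16, 17]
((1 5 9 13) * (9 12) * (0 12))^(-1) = (0 5 1 13 9 12)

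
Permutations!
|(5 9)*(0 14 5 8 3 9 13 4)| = 15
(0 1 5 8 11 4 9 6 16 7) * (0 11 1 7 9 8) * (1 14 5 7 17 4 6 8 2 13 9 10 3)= (0 17 4 2 13 9 8 14 5)(1 7 11 6 16 10 3)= [17, 7, 13, 1, 2, 0, 16, 11, 14, 8, 3, 6, 12, 9, 5, 15, 10, 4]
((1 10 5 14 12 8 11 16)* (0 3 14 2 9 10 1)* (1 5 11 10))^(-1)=((0 3 14 12 8 10 11 16)(1 5 2 9))^(-1)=(0 16 11 10 8 12 14 3)(1 9 2 5)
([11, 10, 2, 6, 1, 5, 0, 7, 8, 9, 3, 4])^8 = (0 11 4 1 10 3 6)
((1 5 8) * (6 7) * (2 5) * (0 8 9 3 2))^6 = (2 9)(3 5)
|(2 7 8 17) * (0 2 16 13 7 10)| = 15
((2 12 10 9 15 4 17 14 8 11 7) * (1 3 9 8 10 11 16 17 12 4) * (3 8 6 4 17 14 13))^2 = (1 16 10 4 11 2 13 9)(3 15 8 14 6 12 7 17)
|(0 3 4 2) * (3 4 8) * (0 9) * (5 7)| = 4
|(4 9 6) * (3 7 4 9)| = |(3 7 4)(6 9)| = 6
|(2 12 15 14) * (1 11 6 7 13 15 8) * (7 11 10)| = 18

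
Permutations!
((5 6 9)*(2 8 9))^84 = (2 6 5 9 8)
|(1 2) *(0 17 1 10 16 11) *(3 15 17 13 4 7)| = 12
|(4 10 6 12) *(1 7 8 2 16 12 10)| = |(1 7 8 2 16 12 4)(6 10)| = 14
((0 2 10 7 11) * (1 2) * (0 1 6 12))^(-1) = (0 12 6)(1 11 7 10 2)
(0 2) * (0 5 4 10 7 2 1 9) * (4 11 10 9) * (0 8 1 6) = (0 6)(1 4 9 8)(2 5 11 10 7) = [6, 4, 5, 3, 9, 11, 0, 2, 1, 8, 7, 10]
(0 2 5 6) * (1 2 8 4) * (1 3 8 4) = [4, 2, 5, 8, 3, 6, 0, 7, 1] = (0 4 3 8 1 2 5 6)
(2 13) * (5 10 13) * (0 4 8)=(0 4 8)(2 5 10 13)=[4, 1, 5, 3, 8, 10, 6, 7, 0, 9, 13, 11, 12, 2]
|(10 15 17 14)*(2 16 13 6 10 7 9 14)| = |(2 16 13 6 10 15 17)(7 9 14)| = 21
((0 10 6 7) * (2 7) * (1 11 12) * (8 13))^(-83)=((0 10 6 2 7)(1 11 12)(8 13))^(-83)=(0 6 7 10 2)(1 11 12)(8 13)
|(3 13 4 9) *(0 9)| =5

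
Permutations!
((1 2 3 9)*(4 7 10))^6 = (10)(1 3)(2 9)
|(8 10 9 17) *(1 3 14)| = 12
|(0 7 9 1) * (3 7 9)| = 6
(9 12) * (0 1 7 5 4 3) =(0 1 7 5 4 3)(9 12) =[1, 7, 2, 0, 3, 4, 6, 5, 8, 12, 10, 11, 9]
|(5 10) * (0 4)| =2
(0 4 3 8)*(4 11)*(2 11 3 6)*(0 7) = [3, 1, 11, 8, 6, 5, 2, 0, 7, 9, 10, 4] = (0 3 8 7)(2 11 4 6)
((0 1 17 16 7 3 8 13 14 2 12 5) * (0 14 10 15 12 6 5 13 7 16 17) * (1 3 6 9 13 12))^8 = ((17)(0 3 8 7 6 5 14 2 9 13 10 15 1))^8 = (17)(0 9 7 15 14 3 13 6 1 2 8 10 5)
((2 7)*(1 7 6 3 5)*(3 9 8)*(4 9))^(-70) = (1 2 4 8 5 7 6 9 3)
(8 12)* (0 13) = (0 13)(8 12) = [13, 1, 2, 3, 4, 5, 6, 7, 12, 9, 10, 11, 8, 0]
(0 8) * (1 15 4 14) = (0 8)(1 15 4 14) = [8, 15, 2, 3, 14, 5, 6, 7, 0, 9, 10, 11, 12, 13, 1, 4]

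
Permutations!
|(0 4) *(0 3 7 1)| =5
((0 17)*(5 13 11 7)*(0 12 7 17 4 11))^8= (17)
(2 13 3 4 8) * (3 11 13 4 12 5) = (2 4 8)(3 12 5)(11 13) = [0, 1, 4, 12, 8, 3, 6, 7, 2, 9, 10, 13, 5, 11]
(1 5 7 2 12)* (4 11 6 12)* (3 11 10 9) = (1 5 7 2 4 10 9 3 11 6 12) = [0, 5, 4, 11, 10, 7, 12, 2, 8, 3, 9, 6, 1]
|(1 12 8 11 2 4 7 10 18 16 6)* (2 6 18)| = |(1 12 8 11 6)(2 4 7 10)(16 18)| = 20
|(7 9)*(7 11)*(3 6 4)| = |(3 6 4)(7 9 11)| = 3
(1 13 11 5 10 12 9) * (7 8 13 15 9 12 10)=[0, 15, 2, 3, 4, 7, 6, 8, 13, 1, 10, 5, 12, 11, 14, 9]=(1 15 9)(5 7 8 13 11)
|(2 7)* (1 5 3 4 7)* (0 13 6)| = |(0 13 6)(1 5 3 4 7 2)| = 6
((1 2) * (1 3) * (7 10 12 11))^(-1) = (1 3 2)(7 11 12 10)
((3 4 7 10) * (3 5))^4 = ((3 4 7 10 5))^4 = (3 5 10 7 4)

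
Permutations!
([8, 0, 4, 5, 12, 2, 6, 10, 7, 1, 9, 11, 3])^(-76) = (0 7 9)(1 8 10)(2 5 3 12 4)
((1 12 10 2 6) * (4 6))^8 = (1 10 4)(2 6 12)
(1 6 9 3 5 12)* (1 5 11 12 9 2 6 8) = [0, 8, 6, 11, 4, 9, 2, 7, 1, 3, 10, 12, 5] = (1 8)(2 6)(3 11 12 5 9)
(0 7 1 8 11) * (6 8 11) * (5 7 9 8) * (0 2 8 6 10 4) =(0 9 6 5 7 1 11 2 8 10 4) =[9, 11, 8, 3, 0, 7, 5, 1, 10, 6, 4, 2]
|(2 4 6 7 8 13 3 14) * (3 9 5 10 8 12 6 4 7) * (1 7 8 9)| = 9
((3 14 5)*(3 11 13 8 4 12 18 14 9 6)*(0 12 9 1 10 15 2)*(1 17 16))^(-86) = (0 5 4 17 15 18 13 6 1)(2 14 8 3 10 12 11 9 16)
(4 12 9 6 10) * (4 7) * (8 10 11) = [0, 1, 2, 3, 12, 5, 11, 4, 10, 6, 7, 8, 9] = (4 12 9 6 11 8 10 7)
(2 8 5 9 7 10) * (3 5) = (2 8 3 5 9 7 10) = [0, 1, 8, 5, 4, 9, 6, 10, 3, 7, 2]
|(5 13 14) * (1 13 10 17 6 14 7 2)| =|(1 13 7 2)(5 10 17 6 14)| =20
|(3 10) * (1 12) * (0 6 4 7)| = 4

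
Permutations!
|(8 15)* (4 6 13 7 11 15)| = |(4 6 13 7 11 15 8)| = 7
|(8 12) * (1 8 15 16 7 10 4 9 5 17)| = |(1 8 12 15 16 7 10 4 9 5 17)| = 11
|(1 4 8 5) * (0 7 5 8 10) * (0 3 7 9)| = 6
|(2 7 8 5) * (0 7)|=5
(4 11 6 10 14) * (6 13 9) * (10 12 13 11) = (4 10 14)(6 12 13 9) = [0, 1, 2, 3, 10, 5, 12, 7, 8, 6, 14, 11, 13, 9, 4]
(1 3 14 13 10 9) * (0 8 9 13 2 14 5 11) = (0 8 9 1 3 5 11)(2 14)(10 13) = [8, 3, 14, 5, 4, 11, 6, 7, 9, 1, 13, 0, 12, 10, 2]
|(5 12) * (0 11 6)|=|(0 11 6)(5 12)|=6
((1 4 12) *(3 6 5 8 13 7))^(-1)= ((1 4 12)(3 6 5 8 13 7))^(-1)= (1 12 4)(3 7 13 8 5 6)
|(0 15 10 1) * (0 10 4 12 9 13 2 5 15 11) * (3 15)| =|(0 11)(1 10)(2 5 3 15 4 12 9 13)| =8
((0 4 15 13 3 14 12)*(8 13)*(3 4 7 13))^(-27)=(15)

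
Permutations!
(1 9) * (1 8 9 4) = (1 4)(8 9) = [0, 4, 2, 3, 1, 5, 6, 7, 9, 8]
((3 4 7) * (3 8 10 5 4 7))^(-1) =((3 7 8 10 5 4))^(-1) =(3 4 5 10 8 7)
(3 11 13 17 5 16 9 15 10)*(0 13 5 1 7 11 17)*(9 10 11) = (0 13)(1 7 9 15 11 5 16 10 3 17) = [13, 7, 2, 17, 4, 16, 6, 9, 8, 15, 3, 5, 12, 0, 14, 11, 10, 1]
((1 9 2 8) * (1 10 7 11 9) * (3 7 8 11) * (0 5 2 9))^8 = ((0 5 2 11)(3 7)(8 10))^8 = (11)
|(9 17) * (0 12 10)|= 6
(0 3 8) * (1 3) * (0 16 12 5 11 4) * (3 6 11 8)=(0 1 6 11 4)(5 8 16 12)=[1, 6, 2, 3, 0, 8, 11, 7, 16, 9, 10, 4, 5, 13, 14, 15, 12]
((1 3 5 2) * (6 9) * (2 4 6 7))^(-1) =((1 3 5 4 6 9 7 2))^(-1) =(1 2 7 9 6 4 5 3)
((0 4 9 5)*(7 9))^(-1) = (0 5 9 7 4)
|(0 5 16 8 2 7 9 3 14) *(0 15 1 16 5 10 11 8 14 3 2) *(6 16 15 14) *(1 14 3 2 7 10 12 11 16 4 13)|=|(0 12 11 8)(1 15 14 3 2 10 16 6 4 13)(7 9)|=20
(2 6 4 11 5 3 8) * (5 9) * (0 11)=[11, 1, 6, 8, 0, 3, 4, 7, 2, 5, 10, 9]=(0 11 9 5 3 8 2 6 4)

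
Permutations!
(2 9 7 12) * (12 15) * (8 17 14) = (2 9 7 15 12)(8 17 14) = [0, 1, 9, 3, 4, 5, 6, 15, 17, 7, 10, 11, 2, 13, 8, 12, 16, 14]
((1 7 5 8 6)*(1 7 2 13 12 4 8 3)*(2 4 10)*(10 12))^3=((1 4 8 6 7 5 3)(2 13 10))^3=(13)(1 6 3 8 5 4 7)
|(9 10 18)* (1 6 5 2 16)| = 15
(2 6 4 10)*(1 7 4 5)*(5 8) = (1 7 4 10 2 6 8 5) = [0, 7, 6, 3, 10, 1, 8, 4, 5, 9, 2]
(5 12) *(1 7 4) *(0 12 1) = (0 12 5 1 7 4) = [12, 7, 2, 3, 0, 1, 6, 4, 8, 9, 10, 11, 5]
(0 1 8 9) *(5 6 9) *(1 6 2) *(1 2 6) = (0 1 8 5 6 9) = [1, 8, 2, 3, 4, 6, 9, 7, 5, 0]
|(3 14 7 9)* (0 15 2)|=|(0 15 2)(3 14 7 9)|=12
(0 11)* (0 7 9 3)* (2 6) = (0 11 7 9 3)(2 6) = [11, 1, 6, 0, 4, 5, 2, 9, 8, 3, 10, 7]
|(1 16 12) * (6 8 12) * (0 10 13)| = 15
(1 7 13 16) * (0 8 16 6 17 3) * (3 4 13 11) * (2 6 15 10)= (0 8 16 1 7 11 3)(2 6 17 4 13 15 10)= [8, 7, 6, 0, 13, 5, 17, 11, 16, 9, 2, 3, 12, 15, 14, 10, 1, 4]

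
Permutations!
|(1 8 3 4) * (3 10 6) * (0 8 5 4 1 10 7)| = 6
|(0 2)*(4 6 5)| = |(0 2)(4 6 5)| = 6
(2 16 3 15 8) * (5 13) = [0, 1, 16, 15, 4, 13, 6, 7, 2, 9, 10, 11, 12, 5, 14, 8, 3] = (2 16 3 15 8)(5 13)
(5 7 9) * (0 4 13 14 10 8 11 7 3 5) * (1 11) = (0 4 13 14 10 8 1 11 7 9)(3 5) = [4, 11, 2, 5, 13, 3, 6, 9, 1, 0, 8, 7, 12, 14, 10]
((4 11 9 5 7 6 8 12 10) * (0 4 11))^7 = (0 4)(5 9 11 10 12 8 6 7)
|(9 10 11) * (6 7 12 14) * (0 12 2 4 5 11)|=11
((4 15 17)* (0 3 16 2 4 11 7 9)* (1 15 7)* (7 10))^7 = ((0 3 16 2 4 10 7 9)(1 15 17 11))^7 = (0 9 7 10 4 2 16 3)(1 11 17 15)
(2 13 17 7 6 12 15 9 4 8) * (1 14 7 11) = [0, 14, 13, 3, 8, 5, 12, 6, 2, 4, 10, 1, 15, 17, 7, 9, 16, 11] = (1 14 7 6 12 15 9 4 8 2 13 17 11)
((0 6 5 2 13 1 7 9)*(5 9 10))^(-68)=(0 6 9)(1 2 10)(5 7 13)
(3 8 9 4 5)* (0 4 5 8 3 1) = [4, 0, 2, 3, 8, 1, 6, 7, 9, 5] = (0 4 8 9 5 1)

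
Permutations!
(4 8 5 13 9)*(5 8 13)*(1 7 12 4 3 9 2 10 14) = (1 7 12 4 13 2 10 14)(3 9) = [0, 7, 10, 9, 13, 5, 6, 12, 8, 3, 14, 11, 4, 2, 1]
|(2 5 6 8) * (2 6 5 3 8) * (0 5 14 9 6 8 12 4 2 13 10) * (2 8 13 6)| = |(0 5 14 9 2 3 12 4 8 13 10)| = 11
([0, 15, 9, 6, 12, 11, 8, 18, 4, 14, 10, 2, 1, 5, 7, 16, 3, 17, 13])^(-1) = (1 12 4 8 6 3 16 15)(2 11 5 13 18 7 14 9)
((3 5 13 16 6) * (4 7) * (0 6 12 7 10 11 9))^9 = ((0 6 3 5 13 16 12 7 4 10 11 9))^9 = (0 10 12 5)(3 9 4 16)(6 11 7 13)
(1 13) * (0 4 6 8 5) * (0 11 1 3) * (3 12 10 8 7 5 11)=(0 4 6 7 5 3)(1 13 12 10 8 11)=[4, 13, 2, 0, 6, 3, 7, 5, 11, 9, 8, 1, 10, 12]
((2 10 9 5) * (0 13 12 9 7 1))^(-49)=((0 13 12 9 5 2 10 7 1))^(-49)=(0 2 13 10 12 7 9 1 5)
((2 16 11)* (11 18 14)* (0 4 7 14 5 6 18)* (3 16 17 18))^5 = (0 2 3 14 5 4 17 16 11 6 7 18)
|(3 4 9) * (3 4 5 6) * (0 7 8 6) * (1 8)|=|(0 7 1 8 6 3 5)(4 9)|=14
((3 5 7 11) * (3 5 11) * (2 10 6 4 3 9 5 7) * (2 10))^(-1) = (3 4 6 10 5 9 7 11)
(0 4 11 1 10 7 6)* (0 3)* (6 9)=[4, 10, 2, 0, 11, 5, 3, 9, 8, 6, 7, 1]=(0 4 11 1 10 7 9 6 3)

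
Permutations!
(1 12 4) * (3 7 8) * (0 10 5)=(0 10 5)(1 12 4)(3 7 8)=[10, 12, 2, 7, 1, 0, 6, 8, 3, 9, 5, 11, 4]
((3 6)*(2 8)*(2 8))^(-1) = (8)(3 6)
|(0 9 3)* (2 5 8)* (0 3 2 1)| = |(0 9 2 5 8 1)| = 6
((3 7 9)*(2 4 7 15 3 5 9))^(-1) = ((2 4 7)(3 15)(5 9))^(-1) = (2 7 4)(3 15)(5 9)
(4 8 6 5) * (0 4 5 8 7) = (0 4 7)(6 8) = [4, 1, 2, 3, 7, 5, 8, 0, 6]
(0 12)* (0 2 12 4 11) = (0 4 11)(2 12) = [4, 1, 12, 3, 11, 5, 6, 7, 8, 9, 10, 0, 2]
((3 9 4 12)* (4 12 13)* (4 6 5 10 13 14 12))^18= ((3 9 4 14 12)(5 10 13 6))^18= (3 14 9 12 4)(5 13)(6 10)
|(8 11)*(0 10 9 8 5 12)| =7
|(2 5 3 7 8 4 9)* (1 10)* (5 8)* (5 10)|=20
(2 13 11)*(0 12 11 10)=(0 12 11 2 13 10)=[12, 1, 13, 3, 4, 5, 6, 7, 8, 9, 0, 2, 11, 10]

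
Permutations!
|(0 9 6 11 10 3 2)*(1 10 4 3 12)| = |(0 9 6 11 4 3 2)(1 10 12)| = 21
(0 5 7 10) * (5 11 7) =[11, 1, 2, 3, 4, 5, 6, 10, 8, 9, 0, 7] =(0 11 7 10)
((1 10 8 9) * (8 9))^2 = (1 9 10)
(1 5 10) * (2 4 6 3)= (1 5 10)(2 4 6 3)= [0, 5, 4, 2, 6, 10, 3, 7, 8, 9, 1]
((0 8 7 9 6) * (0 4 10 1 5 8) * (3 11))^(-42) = ((1 5 8 7 9 6 4 10)(3 11))^(-42) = (11)(1 4 9 8)(5 10 6 7)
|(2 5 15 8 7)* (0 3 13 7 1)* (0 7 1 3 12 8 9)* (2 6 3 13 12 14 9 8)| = 30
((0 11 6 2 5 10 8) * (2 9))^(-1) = (0 8 10 5 2 9 6 11)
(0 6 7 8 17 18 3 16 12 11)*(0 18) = (0 6 7 8 17)(3 16 12 11 18) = [6, 1, 2, 16, 4, 5, 7, 8, 17, 9, 10, 18, 11, 13, 14, 15, 12, 0, 3]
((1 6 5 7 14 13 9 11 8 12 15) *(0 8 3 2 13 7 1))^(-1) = ((0 8 12 15)(1 6 5)(2 13 9 11 3)(7 14))^(-1) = (0 15 12 8)(1 5 6)(2 3 11 9 13)(7 14)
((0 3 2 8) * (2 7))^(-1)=((0 3 7 2 8))^(-1)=(0 8 2 7 3)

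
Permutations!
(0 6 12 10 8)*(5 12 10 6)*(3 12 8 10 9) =[5, 1, 2, 12, 4, 8, 9, 7, 0, 3, 10, 11, 6] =(0 5 8)(3 12 6 9)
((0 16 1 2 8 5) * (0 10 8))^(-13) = (0 2 1 16)(5 8 10)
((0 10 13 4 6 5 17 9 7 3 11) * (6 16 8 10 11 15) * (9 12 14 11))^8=((0 9 7 3 15 6 5 17 12 14 11)(4 16 8 10 13))^8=(0 12 6 7 11 17 15 9 14 5 3)(4 10 16 13 8)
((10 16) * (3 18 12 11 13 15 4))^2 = ((3 18 12 11 13 15 4)(10 16))^2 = (3 12 13 4 18 11 15)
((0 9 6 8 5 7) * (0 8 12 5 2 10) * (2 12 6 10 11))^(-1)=((0 9 10)(2 11)(5 7 8 12))^(-1)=(0 10 9)(2 11)(5 12 8 7)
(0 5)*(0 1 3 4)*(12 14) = (0 5 1 3 4)(12 14) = [5, 3, 2, 4, 0, 1, 6, 7, 8, 9, 10, 11, 14, 13, 12]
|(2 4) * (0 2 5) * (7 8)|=|(0 2 4 5)(7 8)|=4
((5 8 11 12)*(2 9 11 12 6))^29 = (2 9 11 6)(5 12 8)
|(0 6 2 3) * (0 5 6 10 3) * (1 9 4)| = |(0 10 3 5 6 2)(1 9 4)| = 6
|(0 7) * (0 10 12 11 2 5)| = 7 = |(0 7 10 12 11 2 5)|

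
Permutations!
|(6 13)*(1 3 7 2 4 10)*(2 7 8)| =|(1 3 8 2 4 10)(6 13)| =6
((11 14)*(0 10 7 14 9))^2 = (0 7 11)(9 10 14)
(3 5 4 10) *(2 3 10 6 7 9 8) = (10)(2 3 5 4 6 7 9 8) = [0, 1, 3, 5, 6, 4, 7, 9, 2, 8, 10]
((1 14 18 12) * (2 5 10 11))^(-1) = (1 12 18 14)(2 11 10 5)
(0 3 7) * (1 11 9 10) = (0 3 7)(1 11 9 10) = [3, 11, 2, 7, 4, 5, 6, 0, 8, 10, 1, 9]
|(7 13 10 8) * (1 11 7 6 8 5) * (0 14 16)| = 6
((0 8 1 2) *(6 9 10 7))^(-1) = ((0 8 1 2)(6 9 10 7))^(-1) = (0 2 1 8)(6 7 10 9)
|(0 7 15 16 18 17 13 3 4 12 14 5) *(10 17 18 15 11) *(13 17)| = 10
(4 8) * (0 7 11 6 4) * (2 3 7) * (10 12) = (0 2 3 7 11 6 4 8)(10 12) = [2, 1, 3, 7, 8, 5, 4, 11, 0, 9, 12, 6, 10]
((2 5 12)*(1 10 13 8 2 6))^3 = (1 8 12 10 2 6 13 5)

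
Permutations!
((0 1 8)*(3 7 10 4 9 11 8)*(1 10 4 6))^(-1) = ((0 10 6 1 3 7 4 9 11 8))^(-1) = (0 8 11 9 4 7 3 1 6 10)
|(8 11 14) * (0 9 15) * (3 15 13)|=15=|(0 9 13 3 15)(8 11 14)|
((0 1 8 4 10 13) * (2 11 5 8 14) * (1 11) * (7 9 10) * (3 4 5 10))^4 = ((0 11 10 13)(1 14 2)(3 4 7 9)(5 8))^4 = (1 14 2)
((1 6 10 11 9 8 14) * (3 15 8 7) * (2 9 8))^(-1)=(1 14 8 11 10 6)(2 15 3 7 9)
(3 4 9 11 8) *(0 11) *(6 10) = [11, 1, 2, 4, 9, 5, 10, 7, 3, 0, 6, 8] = (0 11 8 3 4 9)(6 10)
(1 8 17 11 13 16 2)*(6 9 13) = (1 8 17 11 6 9 13 16 2) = [0, 8, 1, 3, 4, 5, 9, 7, 17, 13, 10, 6, 12, 16, 14, 15, 2, 11]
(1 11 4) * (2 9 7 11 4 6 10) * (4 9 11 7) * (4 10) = (1 9 10 2 11 6 4) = [0, 9, 11, 3, 1, 5, 4, 7, 8, 10, 2, 6]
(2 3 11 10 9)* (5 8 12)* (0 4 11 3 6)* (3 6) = (0 4 11 10 9 2 3 6)(5 8 12) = [4, 1, 3, 6, 11, 8, 0, 7, 12, 2, 9, 10, 5]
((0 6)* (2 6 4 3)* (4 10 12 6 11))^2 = ((0 10 12 6)(2 11 4 3))^2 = (0 12)(2 4)(3 11)(6 10)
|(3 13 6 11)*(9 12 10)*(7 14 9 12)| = 12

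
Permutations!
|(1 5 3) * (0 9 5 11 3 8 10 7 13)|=|(0 9 5 8 10 7 13)(1 11 3)|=21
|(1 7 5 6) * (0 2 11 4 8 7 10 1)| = |(0 2 11 4 8 7 5 6)(1 10)| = 8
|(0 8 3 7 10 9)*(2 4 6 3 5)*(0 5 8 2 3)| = 20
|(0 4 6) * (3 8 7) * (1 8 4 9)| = 8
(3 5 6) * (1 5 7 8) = [0, 5, 2, 7, 4, 6, 3, 8, 1] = (1 5 6 3 7 8)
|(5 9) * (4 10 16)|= |(4 10 16)(5 9)|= 6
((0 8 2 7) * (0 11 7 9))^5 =(0 8 2 9)(7 11)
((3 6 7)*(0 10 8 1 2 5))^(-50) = ((0 10 8 1 2 5)(3 6 7))^(-50) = (0 2 8)(1 10 5)(3 6 7)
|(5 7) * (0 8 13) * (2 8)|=4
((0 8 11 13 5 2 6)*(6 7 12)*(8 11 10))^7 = ((0 11 13 5 2 7 12 6)(8 10))^7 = (0 6 12 7 2 5 13 11)(8 10)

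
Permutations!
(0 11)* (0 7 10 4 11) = [0, 1, 2, 3, 11, 5, 6, 10, 8, 9, 4, 7] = (4 11 7 10)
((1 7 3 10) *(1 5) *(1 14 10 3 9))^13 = (1 7 9)(5 14 10)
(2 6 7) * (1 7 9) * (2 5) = (1 7 5 2 6 9) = [0, 7, 6, 3, 4, 2, 9, 5, 8, 1]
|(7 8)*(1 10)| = 2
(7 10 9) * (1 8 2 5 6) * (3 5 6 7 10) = (1 8 2 6)(3 5 7)(9 10) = [0, 8, 6, 5, 4, 7, 1, 3, 2, 10, 9]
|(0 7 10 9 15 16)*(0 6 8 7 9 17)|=9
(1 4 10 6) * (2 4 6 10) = (10)(1 6)(2 4) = [0, 6, 4, 3, 2, 5, 1, 7, 8, 9, 10]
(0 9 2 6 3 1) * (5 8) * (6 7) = (0 9 2 7 6 3 1)(5 8) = [9, 0, 7, 1, 4, 8, 3, 6, 5, 2]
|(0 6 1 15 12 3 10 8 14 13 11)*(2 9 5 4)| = |(0 6 1 15 12 3 10 8 14 13 11)(2 9 5 4)| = 44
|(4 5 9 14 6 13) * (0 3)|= 6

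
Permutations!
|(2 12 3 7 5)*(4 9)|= 10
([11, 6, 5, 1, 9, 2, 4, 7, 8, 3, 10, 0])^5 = [11, 1, 5, 3, 4, 2, 6, 7, 8, 9, 10, 0]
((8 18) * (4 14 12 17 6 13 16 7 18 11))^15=((4 14 12 17 6 13 16 7 18 8 11))^15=(4 6 18 14 13 8 12 16 11 17 7)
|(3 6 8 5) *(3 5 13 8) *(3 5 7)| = |(3 6 5 7)(8 13)| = 4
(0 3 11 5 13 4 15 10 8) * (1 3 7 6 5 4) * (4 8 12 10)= (0 7 6 5 13 1 3 11 8)(4 15)(10 12)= [7, 3, 2, 11, 15, 13, 5, 6, 0, 9, 12, 8, 10, 1, 14, 4]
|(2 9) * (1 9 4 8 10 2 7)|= 12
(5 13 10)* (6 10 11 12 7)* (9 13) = [0, 1, 2, 3, 4, 9, 10, 6, 8, 13, 5, 12, 7, 11] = (5 9 13 11 12 7 6 10)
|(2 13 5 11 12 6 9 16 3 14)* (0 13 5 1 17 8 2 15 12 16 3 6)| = |(0 13 1 17 8 2 5 11 16 6 9 3 14 15 12)| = 15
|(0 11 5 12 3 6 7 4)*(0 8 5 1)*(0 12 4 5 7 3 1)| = |(0 11)(1 12)(3 6)(4 8 7 5)| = 4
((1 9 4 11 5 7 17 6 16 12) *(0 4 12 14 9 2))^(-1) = ((0 4 11 5 7 17 6 16 14 9 12 1 2))^(-1) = (0 2 1 12 9 14 16 6 17 7 5 11 4)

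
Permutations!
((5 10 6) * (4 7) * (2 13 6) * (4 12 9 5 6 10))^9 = (13)(4 5 9 12 7)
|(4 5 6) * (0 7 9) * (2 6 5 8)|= |(0 7 9)(2 6 4 8)|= 12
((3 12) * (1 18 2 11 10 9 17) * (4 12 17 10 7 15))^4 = ((1 18 2 11 7 15 4 12 3 17)(9 10))^4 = (1 7 3 2 4)(11 12 18 15 17)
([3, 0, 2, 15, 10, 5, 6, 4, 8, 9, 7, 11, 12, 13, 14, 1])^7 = (0 1 15 3)(4 10 7)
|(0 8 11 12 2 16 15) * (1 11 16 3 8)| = |(0 1 11 12 2 3 8 16 15)| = 9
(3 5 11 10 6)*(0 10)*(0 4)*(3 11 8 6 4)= (0 10 4)(3 5 8 6 11)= [10, 1, 2, 5, 0, 8, 11, 7, 6, 9, 4, 3]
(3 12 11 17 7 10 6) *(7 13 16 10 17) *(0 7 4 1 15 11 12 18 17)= (0 7)(1 15 11 4)(3 18 17 13 16 10 6)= [7, 15, 2, 18, 1, 5, 3, 0, 8, 9, 6, 4, 12, 16, 14, 11, 10, 13, 17]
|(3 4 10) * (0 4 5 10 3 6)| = 6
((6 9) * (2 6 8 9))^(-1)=(2 6)(8 9)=((2 6)(8 9))^(-1)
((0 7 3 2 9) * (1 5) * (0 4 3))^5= (0 7)(1 5)(2 9 4 3)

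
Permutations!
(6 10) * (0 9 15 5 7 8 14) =(0 9 15 5 7 8 14)(6 10) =[9, 1, 2, 3, 4, 7, 10, 8, 14, 15, 6, 11, 12, 13, 0, 5]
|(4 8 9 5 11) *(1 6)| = |(1 6)(4 8 9 5 11)| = 10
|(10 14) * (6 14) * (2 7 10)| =5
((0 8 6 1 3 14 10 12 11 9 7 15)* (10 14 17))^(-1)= (0 15 7 9 11 12 10 17 3 1 6 8)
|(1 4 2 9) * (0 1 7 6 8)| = 8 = |(0 1 4 2 9 7 6 8)|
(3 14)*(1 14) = (1 14 3) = [0, 14, 2, 1, 4, 5, 6, 7, 8, 9, 10, 11, 12, 13, 3]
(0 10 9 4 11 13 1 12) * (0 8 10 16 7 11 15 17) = (0 16 7 11 13 1 12 8 10 9 4 15 17) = [16, 12, 2, 3, 15, 5, 6, 11, 10, 4, 9, 13, 8, 1, 14, 17, 7, 0]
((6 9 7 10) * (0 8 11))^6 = (11)(6 7)(9 10)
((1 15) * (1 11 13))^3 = (1 13 11 15)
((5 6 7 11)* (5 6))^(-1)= (6 11 7)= ((6 7 11))^(-1)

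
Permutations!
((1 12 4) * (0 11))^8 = ((0 11)(1 12 4))^8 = (1 4 12)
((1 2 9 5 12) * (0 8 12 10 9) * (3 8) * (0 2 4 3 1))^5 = (0 12 8 3 4 1)(5 9 10)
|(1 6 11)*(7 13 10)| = |(1 6 11)(7 13 10)| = 3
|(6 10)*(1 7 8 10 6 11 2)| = 6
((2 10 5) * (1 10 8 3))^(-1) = (1 3 8 2 5 10)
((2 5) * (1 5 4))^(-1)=(1 4 2 5)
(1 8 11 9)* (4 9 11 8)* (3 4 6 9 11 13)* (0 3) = [3, 6, 2, 4, 11, 5, 9, 7, 8, 1, 10, 13, 12, 0] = (0 3 4 11 13)(1 6 9)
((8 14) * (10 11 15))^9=(15)(8 14)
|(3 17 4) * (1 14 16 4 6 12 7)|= 9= |(1 14 16 4 3 17 6 12 7)|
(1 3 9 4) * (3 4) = [0, 4, 2, 9, 1, 5, 6, 7, 8, 3] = (1 4)(3 9)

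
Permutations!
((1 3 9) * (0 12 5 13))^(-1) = ((0 12 5 13)(1 3 9))^(-1) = (0 13 5 12)(1 9 3)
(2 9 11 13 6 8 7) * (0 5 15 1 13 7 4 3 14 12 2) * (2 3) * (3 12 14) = (0 5 15 1 13 6 8 4 2 9 11 7) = [5, 13, 9, 3, 2, 15, 8, 0, 4, 11, 10, 7, 12, 6, 14, 1]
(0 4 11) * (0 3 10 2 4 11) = (0 11 3 10 2 4) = [11, 1, 4, 10, 0, 5, 6, 7, 8, 9, 2, 3]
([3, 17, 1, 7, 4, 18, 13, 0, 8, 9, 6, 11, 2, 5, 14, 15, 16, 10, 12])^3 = (1 6 18)(2 10 5)(12 17 13)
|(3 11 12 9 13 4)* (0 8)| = |(0 8)(3 11 12 9 13 4)| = 6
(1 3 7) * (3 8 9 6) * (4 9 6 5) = [0, 8, 2, 7, 9, 4, 3, 1, 6, 5] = (1 8 6 3 7)(4 9 5)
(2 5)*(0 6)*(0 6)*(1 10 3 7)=(1 10 3 7)(2 5)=[0, 10, 5, 7, 4, 2, 6, 1, 8, 9, 3]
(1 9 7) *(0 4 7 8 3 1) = (0 4 7)(1 9 8 3) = [4, 9, 2, 1, 7, 5, 6, 0, 3, 8]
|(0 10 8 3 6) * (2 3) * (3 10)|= 3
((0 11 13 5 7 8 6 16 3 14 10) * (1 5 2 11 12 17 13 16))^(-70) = (17)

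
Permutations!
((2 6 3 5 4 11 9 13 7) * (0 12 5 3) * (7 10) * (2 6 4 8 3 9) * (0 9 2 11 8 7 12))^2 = (2 8)(3 4)(5 6 13 12 7 9 10)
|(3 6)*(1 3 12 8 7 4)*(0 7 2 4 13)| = |(0 7 13)(1 3 6 12 8 2 4)| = 21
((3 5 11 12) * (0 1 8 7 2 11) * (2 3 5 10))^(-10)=(12)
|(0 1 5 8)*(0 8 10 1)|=3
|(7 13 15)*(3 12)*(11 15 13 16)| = 4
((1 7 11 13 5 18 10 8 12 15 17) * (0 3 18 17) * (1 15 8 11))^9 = ((0 3 18 10 11 13 5 17 15)(1 7)(8 12))^9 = (18)(1 7)(8 12)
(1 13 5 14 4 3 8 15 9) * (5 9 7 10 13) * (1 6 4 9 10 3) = (1 5 14 9 6 4)(3 8 15 7)(10 13) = [0, 5, 2, 8, 1, 14, 4, 3, 15, 6, 13, 11, 12, 10, 9, 7]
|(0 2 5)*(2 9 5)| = |(0 9 5)| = 3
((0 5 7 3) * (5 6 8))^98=(0 8 7)(3 6 5)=((0 6 8 5 7 3))^98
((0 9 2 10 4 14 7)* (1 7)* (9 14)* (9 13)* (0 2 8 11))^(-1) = (0 11 8 9 13 4 10 2 7 1 14)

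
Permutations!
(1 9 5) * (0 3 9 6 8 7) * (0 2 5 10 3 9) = (0 9 10 3)(1 6 8 7 2 5) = [9, 6, 5, 0, 4, 1, 8, 2, 7, 10, 3]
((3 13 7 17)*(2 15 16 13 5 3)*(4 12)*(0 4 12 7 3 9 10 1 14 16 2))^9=(0 4 7 17)(1 14 16 13 3 5 9 10)(2 15)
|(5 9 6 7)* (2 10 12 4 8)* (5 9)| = |(2 10 12 4 8)(6 7 9)| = 15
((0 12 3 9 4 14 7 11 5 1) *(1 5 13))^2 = ((0 12 3 9 4 14 7 11 13 1))^2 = (0 3 4 7 13)(1 12 9 14 11)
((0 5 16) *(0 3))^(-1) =(0 3 16 5)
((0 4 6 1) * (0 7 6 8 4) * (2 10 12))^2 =((1 7 6)(2 10 12)(4 8))^2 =(1 6 7)(2 12 10)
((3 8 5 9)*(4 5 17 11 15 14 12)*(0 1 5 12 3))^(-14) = ((0 1 5 9)(3 8 17 11 15 14)(4 12))^(-14) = (0 5)(1 9)(3 15 17)(8 14 11)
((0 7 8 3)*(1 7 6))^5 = (0 3 8 7 1 6)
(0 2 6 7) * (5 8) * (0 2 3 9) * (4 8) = (0 3 9)(2 6 7)(4 8 5) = [3, 1, 6, 9, 8, 4, 7, 2, 5, 0]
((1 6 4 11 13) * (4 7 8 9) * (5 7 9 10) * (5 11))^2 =(1 9 5 8 11)(4 7 10 13 6)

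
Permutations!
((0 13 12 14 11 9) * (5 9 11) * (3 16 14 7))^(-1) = (0 9 5 14 16 3 7 12 13)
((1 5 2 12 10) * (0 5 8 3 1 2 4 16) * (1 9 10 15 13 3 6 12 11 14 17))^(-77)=(0 16 4 5)(1 8 6 12 15 13 3 9 10 2 11 14 17)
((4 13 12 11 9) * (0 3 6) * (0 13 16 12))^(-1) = ((0 3 6 13)(4 16 12 11 9))^(-1) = (0 13 6 3)(4 9 11 12 16)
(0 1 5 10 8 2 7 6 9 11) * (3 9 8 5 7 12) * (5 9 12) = (0 1 7 6 8 2 5 10 9 11)(3 12) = [1, 7, 5, 12, 4, 10, 8, 6, 2, 11, 9, 0, 3]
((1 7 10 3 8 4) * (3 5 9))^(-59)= (1 3 10 4 9 7 8 5)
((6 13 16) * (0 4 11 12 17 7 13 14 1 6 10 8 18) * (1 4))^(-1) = ((0 1 6 14 4 11 12 17 7 13 16 10 8 18))^(-1) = (0 18 8 10 16 13 7 17 12 11 4 14 6 1)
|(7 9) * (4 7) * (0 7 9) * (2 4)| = |(0 7)(2 4 9)| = 6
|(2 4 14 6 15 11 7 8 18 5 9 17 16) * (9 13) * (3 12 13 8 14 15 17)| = 36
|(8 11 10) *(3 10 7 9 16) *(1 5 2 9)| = |(1 5 2 9 16 3 10 8 11 7)| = 10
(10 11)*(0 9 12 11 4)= (0 9 12 11 10 4)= [9, 1, 2, 3, 0, 5, 6, 7, 8, 12, 4, 10, 11]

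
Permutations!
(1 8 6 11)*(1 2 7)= [0, 8, 7, 3, 4, 5, 11, 1, 6, 9, 10, 2]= (1 8 6 11 2 7)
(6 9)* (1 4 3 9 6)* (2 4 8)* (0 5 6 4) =[5, 8, 0, 9, 3, 6, 4, 7, 2, 1] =(0 5 6 4 3 9 1 8 2)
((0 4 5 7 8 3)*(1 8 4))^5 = ((0 1 8 3)(4 5 7))^5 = (0 1 8 3)(4 7 5)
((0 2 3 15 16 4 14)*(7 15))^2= ((0 2 3 7 15 16 4 14))^2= (0 3 15 4)(2 7 16 14)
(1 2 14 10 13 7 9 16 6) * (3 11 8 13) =(1 2 14 10 3 11 8 13 7 9 16 6) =[0, 2, 14, 11, 4, 5, 1, 9, 13, 16, 3, 8, 12, 7, 10, 15, 6]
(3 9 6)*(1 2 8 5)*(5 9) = (1 2 8 9 6 3 5) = [0, 2, 8, 5, 4, 1, 3, 7, 9, 6]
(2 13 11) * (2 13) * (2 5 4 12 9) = (2 5 4 12 9)(11 13) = [0, 1, 5, 3, 12, 4, 6, 7, 8, 2, 10, 13, 9, 11]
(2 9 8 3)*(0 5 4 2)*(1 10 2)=(0 5 4 1 10 2 9 8 3)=[5, 10, 9, 0, 1, 4, 6, 7, 3, 8, 2]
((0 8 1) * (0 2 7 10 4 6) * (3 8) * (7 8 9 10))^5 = (0 6 4 10 9 3)(1 8 2) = ((0 3 9 10 4 6)(1 2 8))^5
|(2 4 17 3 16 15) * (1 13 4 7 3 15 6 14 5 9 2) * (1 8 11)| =|(1 13 4 17 15 8 11)(2 7 3 16 6 14 5 9)| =56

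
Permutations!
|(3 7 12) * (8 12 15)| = |(3 7 15 8 12)| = 5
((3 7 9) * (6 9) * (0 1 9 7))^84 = (9)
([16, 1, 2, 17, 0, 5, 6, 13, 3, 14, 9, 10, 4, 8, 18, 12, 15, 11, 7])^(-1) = (0 4 12 15 16)(3 8 13 7 18 14 9 10 11 17)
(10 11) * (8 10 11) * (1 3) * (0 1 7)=(11)(0 1 3 7)(8 10)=[1, 3, 2, 7, 4, 5, 6, 0, 10, 9, 8, 11]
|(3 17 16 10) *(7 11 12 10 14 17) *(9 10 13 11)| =12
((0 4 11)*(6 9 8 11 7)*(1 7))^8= (11)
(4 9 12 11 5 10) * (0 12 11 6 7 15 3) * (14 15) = (0 12 6 7 14 15 3)(4 9 11 5 10) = [12, 1, 2, 0, 9, 10, 7, 14, 8, 11, 4, 5, 6, 13, 15, 3]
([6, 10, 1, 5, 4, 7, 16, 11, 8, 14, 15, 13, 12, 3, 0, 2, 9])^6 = (0 6 16 9 14)(1 15)(2 10)(3 5 7 11 13)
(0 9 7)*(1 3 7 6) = (0 9 6 1 3 7) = [9, 3, 2, 7, 4, 5, 1, 0, 8, 6]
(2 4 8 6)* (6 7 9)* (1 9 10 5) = (1 9 6 2 4 8 7 10 5) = [0, 9, 4, 3, 8, 1, 2, 10, 7, 6, 5]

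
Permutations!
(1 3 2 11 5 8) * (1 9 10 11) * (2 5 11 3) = (11)(1 2)(3 5 8 9 10) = [0, 2, 1, 5, 4, 8, 6, 7, 9, 10, 3, 11]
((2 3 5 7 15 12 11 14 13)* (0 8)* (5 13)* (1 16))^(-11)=((0 8)(1 16)(2 3 13)(5 7 15 12 11 14))^(-11)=(0 8)(1 16)(2 3 13)(5 7 15 12 11 14)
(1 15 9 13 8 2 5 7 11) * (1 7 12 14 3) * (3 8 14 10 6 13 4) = [0, 15, 5, 1, 3, 12, 13, 11, 2, 4, 6, 7, 10, 14, 8, 9] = (1 15 9 4 3)(2 5 12 10 6 13 14 8)(7 11)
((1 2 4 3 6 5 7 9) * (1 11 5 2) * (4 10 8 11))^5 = (2 7)(3 11)(4 8)(5 6)(9 10)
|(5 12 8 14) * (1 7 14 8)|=5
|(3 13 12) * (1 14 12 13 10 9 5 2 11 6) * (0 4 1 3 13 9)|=13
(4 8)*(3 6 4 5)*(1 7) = (1 7)(3 6 4 8 5) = [0, 7, 2, 6, 8, 3, 4, 1, 5]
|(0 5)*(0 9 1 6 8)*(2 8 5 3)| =|(0 3 2 8)(1 6 5 9)| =4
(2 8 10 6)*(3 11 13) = [0, 1, 8, 11, 4, 5, 2, 7, 10, 9, 6, 13, 12, 3] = (2 8 10 6)(3 11 13)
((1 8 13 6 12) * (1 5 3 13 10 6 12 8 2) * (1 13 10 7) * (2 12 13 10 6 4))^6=((13)(1 12 5 3 6 8 7)(2 10 4))^6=(13)(1 7 8 6 3 5 12)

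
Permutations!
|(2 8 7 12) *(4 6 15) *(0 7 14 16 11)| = |(0 7 12 2 8 14 16 11)(4 6 15)| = 24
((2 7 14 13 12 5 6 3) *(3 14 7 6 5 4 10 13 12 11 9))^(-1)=((2 6 14 12 4 10 13 11 9 3))^(-1)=(2 3 9 11 13 10 4 12 14 6)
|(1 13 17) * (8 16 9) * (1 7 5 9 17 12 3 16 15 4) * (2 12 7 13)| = 13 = |(1 2 12 3 16 17 13 7 5 9 8 15 4)|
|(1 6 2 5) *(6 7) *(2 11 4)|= |(1 7 6 11 4 2 5)|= 7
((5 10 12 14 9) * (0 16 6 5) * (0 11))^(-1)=((0 16 6 5 10 12 14 9 11))^(-1)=(0 11 9 14 12 10 5 6 16)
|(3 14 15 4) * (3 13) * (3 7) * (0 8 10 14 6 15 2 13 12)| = 12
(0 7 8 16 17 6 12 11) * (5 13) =(0 7 8 16 17 6 12 11)(5 13) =[7, 1, 2, 3, 4, 13, 12, 8, 16, 9, 10, 0, 11, 5, 14, 15, 17, 6]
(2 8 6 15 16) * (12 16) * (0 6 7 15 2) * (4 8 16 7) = (0 6 2 16)(4 8)(7 15 12) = [6, 1, 16, 3, 8, 5, 2, 15, 4, 9, 10, 11, 7, 13, 14, 12, 0]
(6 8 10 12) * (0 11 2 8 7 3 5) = [11, 1, 8, 5, 4, 0, 7, 3, 10, 9, 12, 2, 6] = (0 11 2 8 10 12 6 7 3 5)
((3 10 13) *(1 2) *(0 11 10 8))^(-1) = ((0 11 10 13 3 8)(1 2))^(-1) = (0 8 3 13 10 11)(1 2)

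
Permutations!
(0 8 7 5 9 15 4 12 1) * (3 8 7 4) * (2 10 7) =(0 2 10 7 5 9 15 3 8 4 12 1) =[2, 0, 10, 8, 12, 9, 6, 5, 4, 15, 7, 11, 1, 13, 14, 3]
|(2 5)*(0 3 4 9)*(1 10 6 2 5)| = 4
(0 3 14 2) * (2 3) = (0 2)(3 14) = [2, 1, 0, 14, 4, 5, 6, 7, 8, 9, 10, 11, 12, 13, 3]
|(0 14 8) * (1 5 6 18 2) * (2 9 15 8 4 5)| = |(0 14 4 5 6 18 9 15 8)(1 2)| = 18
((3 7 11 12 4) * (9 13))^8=((3 7 11 12 4)(9 13))^8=(13)(3 12 7 4 11)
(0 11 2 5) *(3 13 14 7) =(0 11 2 5)(3 13 14 7) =[11, 1, 5, 13, 4, 0, 6, 3, 8, 9, 10, 2, 12, 14, 7]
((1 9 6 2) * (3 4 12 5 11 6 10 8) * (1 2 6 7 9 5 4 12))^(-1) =(1 4 12 3 8 10 9 7 11 5) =((1 5 11 7 9 10 8 3 12 4))^(-1)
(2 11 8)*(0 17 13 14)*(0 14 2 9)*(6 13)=(0 17 6 13 2 11 8 9)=[17, 1, 11, 3, 4, 5, 13, 7, 9, 0, 10, 8, 12, 2, 14, 15, 16, 6]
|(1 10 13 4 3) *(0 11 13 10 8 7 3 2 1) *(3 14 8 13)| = |(0 11 3)(1 13 4 2)(7 14 8)| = 12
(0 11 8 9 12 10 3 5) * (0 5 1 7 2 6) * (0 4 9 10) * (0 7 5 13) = (0 11 8 10 3 1 5 13)(2 6 4 9 12 7) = [11, 5, 6, 1, 9, 13, 4, 2, 10, 12, 3, 8, 7, 0]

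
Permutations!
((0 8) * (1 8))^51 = ((0 1 8))^51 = (8)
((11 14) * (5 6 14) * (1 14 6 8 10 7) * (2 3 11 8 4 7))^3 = (1 10 11 7 8 3 4 14 2 5)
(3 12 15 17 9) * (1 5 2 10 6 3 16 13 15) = (1 5 2 10 6 3 12)(9 16 13 15 17) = [0, 5, 10, 12, 4, 2, 3, 7, 8, 16, 6, 11, 1, 15, 14, 17, 13, 9]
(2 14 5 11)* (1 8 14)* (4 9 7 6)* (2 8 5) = (1 5 11 8 14 2)(4 9 7 6) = [0, 5, 1, 3, 9, 11, 4, 6, 14, 7, 10, 8, 12, 13, 2]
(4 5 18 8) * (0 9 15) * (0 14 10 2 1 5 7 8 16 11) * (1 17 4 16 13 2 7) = (0 9 15 14 10 7 8 16 11)(1 5 18 13 2 17 4) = [9, 5, 17, 3, 1, 18, 6, 8, 16, 15, 7, 0, 12, 2, 10, 14, 11, 4, 13]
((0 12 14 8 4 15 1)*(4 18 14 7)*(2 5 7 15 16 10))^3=(18)(0 1 15 12)(2 4)(5 16)(7 10)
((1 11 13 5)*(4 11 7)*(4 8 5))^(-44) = (4 11 13)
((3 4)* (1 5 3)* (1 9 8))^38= ((1 5 3 4 9 8))^38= (1 3 9)(4 8 5)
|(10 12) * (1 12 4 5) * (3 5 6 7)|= 8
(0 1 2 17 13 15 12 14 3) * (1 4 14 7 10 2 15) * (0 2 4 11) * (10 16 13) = (0 11)(1 15 12 7 16 13)(2 17 10 4 14 3) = [11, 15, 17, 2, 14, 5, 6, 16, 8, 9, 4, 0, 7, 1, 3, 12, 13, 10]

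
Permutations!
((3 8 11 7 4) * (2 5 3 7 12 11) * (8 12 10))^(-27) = ((2 5 3 12 11 10 8)(4 7))^(-27) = (2 5 3 12 11 10 8)(4 7)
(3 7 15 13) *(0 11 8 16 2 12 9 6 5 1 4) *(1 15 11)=(0 1 4)(2 12 9 6 5 15 13 3 7 11 8 16)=[1, 4, 12, 7, 0, 15, 5, 11, 16, 6, 10, 8, 9, 3, 14, 13, 2]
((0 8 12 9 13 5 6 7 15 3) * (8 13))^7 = (15)(8 12 9)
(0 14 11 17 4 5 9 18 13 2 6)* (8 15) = [14, 1, 6, 3, 5, 9, 0, 7, 15, 18, 10, 17, 12, 2, 11, 8, 16, 4, 13] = (0 14 11 17 4 5 9 18 13 2 6)(8 15)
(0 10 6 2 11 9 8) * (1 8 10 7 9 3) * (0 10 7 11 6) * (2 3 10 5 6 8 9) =(0 11 10)(1 9 7 2 8 5 6 3) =[11, 9, 8, 1, 4, 6, 3, 2, 5, 7, 0, 10]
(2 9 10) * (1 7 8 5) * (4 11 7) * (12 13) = (1 4 11 7 8 5)(2 9 10)(12 13) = [0, 4, 9, 3, 11, 1, 6, 8, 5, 10, 2, 7, 13, 12]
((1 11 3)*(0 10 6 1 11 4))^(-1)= ((0 10 6 1 4)(3 11))^(-1)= (0 4 1 6 10)(3 11)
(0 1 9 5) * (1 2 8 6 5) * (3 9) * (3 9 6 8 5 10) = [2, 9, 5, 6, 4, 0, 10, 7, 8, 1, 3] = (0 2 5)(1 9)(3 6 10)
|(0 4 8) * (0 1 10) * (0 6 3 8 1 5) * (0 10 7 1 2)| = 30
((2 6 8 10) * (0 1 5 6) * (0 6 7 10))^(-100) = (0 10)(1 2)(5 6)(7 8)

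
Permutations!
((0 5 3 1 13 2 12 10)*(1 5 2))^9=((0 2 12 10)(1 13)(3 5))^9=(0 2 12 10)(1 13)(3 5)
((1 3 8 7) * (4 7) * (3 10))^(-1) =(1 7 4 8 3 10)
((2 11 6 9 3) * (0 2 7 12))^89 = (0 2 11 6 9 3 7 12)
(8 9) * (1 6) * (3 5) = (1 6)(3 5)(8 9) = [0, 6, 2, 5, 4, 3, 1, 7, 9, 8]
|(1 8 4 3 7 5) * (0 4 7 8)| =7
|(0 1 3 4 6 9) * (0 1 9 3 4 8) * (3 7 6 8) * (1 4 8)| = 10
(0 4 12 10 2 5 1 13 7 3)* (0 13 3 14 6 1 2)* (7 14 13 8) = (0 4 12 10)(1 3 8 7 13 14 6)(2 5) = [4, 3, 5, 8, 12, 2, 1, 13, 7, 9, 0, 11, 10, 14, 6]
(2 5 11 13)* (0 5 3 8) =(0 5 11 13 2 3 8) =[5, 1, 3, 8, 4, 11, 6, 7, 0, 9, 10, 13, 12, 2]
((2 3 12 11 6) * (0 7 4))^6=((0 7 4)(2 3 12 11 6))^6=(2 3 12 11 6)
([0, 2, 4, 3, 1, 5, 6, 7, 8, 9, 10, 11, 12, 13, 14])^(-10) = (14)(1 4 2)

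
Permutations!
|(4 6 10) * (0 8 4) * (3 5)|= |(0 8 4 6 10)(3 5)|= 10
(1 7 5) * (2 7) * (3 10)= (1 2 7 5)(3 10)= [0, 2, 7, 10, 4, 1, 6, 5, 8, 9, 3]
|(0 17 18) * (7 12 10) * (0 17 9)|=6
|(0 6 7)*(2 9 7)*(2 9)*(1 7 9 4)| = 5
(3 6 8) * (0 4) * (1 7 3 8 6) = (8)(0 4)(1 7 3) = [4, 7, 2, 1, 0, 5, 6, 3, 8]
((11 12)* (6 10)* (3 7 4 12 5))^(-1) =((3 7 4 12 11 5)(6 10))^(-1) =(3 5 11 12 4 7)(6 10)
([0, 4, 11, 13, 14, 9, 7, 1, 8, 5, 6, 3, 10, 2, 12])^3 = (1 12 7 14 6 4 10)(2 13 3 11)(5 9)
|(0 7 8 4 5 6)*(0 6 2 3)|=|(0 7 8 4 5 2 3)|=7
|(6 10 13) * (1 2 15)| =3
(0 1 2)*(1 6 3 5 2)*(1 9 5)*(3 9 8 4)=(0 6 9 5 2)(1 8 4 3)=[6, 8, 0, 1, 3, 2, 9, 7, 4, 5]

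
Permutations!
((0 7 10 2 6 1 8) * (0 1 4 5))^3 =(0 2 5 10 4 7 6)(1 8)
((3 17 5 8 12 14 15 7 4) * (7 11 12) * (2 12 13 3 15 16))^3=(2 16 14 12)(3 8 15)(4 13 5)(7 11 17)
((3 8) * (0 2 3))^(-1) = ((0 2 3 8))^(-1) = (0 8 3 2)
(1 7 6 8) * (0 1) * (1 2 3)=(0 2 3 1 7 6 8)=[2, 7, 3, 1, 4, 5, 8, 6, 0]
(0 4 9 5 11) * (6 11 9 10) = [4, 1, 2, 3, 10, 9, 11, 7, 8, 5, 6, 0] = (0 4 10 6 11)(5 9)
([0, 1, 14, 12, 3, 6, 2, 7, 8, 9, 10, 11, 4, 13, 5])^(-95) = [0, 1, 14, 12, 3, 6, 2, 7, 8, 9, 10, 11, 4, 13, 5]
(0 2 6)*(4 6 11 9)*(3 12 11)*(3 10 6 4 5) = [2, 1, 10, 12, 4, 3, 0, 7, 8, 5, 6, 9, 11] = (0 2 10 6)(3 12 11 9 5)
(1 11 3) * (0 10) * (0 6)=(0 10 6)(1 11 3)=[10, 11, 2, 1, 4, 5, 0, 7, 8, 9, 6, 3]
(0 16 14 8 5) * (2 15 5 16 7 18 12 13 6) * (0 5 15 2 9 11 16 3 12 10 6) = (0 7 18 10 6 9 11 16 14 8 3 12 13) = [7, 1, 2, 12, 4, 5, 9, 18, 3, 11, 6, 16, 13, 0, 8, 15, 14, 17, 10]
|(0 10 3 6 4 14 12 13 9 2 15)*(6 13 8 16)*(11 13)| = 24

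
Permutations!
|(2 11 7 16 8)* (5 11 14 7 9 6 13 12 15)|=35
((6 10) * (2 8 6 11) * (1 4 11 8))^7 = (1 2 11 4)(6 10 8) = ((1 4 11 2)(6 10 8))^7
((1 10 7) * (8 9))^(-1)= ((1 10 7)(8 9))^(-1)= (1 7 10)(8 9)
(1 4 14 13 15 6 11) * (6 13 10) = (1 4 14 10 6 11)(13 15) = [0, 4, 2, 3, 14, 5, 11, 7, 8, 9, 6, 1, 12, 15, 10, 13]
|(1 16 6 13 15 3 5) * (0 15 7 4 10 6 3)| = 20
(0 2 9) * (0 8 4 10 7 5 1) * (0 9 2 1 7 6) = (0 1 9 8 4 10 6)(5 7) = [1, 9, 2, 3, 10, 7, 0, 5, 4, 8, 6]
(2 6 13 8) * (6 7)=(2 7 6 13 8)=[0, 1, 7, 3, 4, 5, 13, 6, 2, 9, 10, 11, 12, 8]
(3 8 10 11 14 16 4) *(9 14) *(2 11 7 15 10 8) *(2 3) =(2 11 9 14 16 4)(7 15 10) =[0, 1, 11, 3, 2, 5, 6, 15, 8, 14, 7, 9, 12, 13, 16, 10, 4]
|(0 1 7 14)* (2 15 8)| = 12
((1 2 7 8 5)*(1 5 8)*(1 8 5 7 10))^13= (1 2 10)(5 7 8)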